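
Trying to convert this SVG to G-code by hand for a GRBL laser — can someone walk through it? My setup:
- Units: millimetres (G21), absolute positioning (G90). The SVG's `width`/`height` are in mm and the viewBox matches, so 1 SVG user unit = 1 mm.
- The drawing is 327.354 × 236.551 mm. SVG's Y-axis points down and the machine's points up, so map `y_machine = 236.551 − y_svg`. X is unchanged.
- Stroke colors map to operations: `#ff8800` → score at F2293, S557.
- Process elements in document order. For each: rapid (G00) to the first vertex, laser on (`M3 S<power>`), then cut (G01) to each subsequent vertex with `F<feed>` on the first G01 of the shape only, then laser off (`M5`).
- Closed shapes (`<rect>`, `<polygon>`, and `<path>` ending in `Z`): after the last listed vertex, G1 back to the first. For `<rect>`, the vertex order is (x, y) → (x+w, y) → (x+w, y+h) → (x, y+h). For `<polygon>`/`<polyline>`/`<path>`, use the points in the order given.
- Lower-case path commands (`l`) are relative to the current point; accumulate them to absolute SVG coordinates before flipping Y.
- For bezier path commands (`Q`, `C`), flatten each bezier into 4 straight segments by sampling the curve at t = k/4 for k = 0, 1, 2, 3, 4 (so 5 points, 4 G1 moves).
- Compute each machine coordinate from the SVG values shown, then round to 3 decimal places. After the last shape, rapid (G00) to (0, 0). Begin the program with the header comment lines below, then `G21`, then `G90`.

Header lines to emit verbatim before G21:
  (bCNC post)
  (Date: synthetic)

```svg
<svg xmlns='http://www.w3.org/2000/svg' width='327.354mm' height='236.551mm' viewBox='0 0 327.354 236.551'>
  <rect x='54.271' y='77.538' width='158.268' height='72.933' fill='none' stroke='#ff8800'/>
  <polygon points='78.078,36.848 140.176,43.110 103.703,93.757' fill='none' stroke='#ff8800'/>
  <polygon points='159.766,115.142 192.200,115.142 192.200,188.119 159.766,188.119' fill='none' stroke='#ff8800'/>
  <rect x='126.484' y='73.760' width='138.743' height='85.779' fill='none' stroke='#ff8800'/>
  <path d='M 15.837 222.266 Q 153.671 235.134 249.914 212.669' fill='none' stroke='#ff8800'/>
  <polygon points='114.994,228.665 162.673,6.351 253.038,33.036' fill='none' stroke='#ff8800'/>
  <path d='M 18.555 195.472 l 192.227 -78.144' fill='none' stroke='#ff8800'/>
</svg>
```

(bCNC post)
(Date: synthetic)
G21
G90
G00 X54.271 Y159.013
M3 S557
G01 X212.539 Y159.013 F2293
G01 X212.539 Y86.080
G01 X54.271 Y86.080
G01 X54.271 Y159.013
M5
G00 X78.078 Y199.703
M3 S557
G01 X140.176 Y193.441 F2293
G01 X103.703 Y142.794
G01 X78.078 Y199.703
M5
G00 X159.766 Y121.409
M3 S557
G01 X192.200 Y121.409 F2293
G01 X192.200 Y48.432
G01 X159.766 Y48.432
G01 X159.766 Y121.409
M5
G00 X126.484 Y162.791
M3 S557
G01 X265.227 Y162.791 F2293
G01 X265.227 Y77.012
G01 X126.484 Y77.012
G01 X126.484 Y162.791
M5
G00 X15.837 Y14.285
M3 S557
G01 X82.155 Y10.059 F2293
G01 X143.273 Y10.250
G01 X199.193 Y14.858
G01 X249.914 Y23.882
M5
G00 X114.994 Y7.886
M3 S557
G01 X162.673 Y230.200 F2293
G01 X253.038 Y203.515
G01 X114.994 Y7.886
M5
G00 X18.555 Y41.079
M3 S557
G01 X210.782 Y119.223 F2293
M5
G00 X0.000 Y0.000

viewBox `0 0 327.354 236.551` with mm width/height → 1 unit = 1 mm. Flip: y_m = 236.551 − y_svg.

**Shape 1** — `<rect>` rectangle, stroke `#ff8800` → score (S557, F2293). Machine vertices: (54.271,159.013) → (212.539,159.013) → (212.539,86.080) → (54.271,86.080) → (54.271,159.013). Closed: final G1 returns to the first vertex.

**Shape 2** — `<polygon>` regular polygon, stroke `#ff8800` → score (S557, F2293). Machine vertices: (78.078,199.703) → (140.176,193.441) → (103.703,142.794) → (78.078,199.703). Closed: final G1 returns to the first vertex.

**Shape 3** — `<polygon>` rectangle, stroke `#ff8800` → score (S557, F2293). Machine vertices: (159.766,121.409) → (192.200,121.409) → (192.200,48.432) → (159.766,48.432) → (159.766,121.409). Closed: final G1 returns to the first vertex.

**Shape 4** — `<rect>` rectangle, stroke `#ff8800` → score (S557, F2293). Machine vertices: (126.484,162.791) → (265.227,162.791) → (265.227,77.012) → (126.484,77.012) → (126.484,162.791). Closed: final G1 returns to the first vertex.

**Shape 5** — `<path>` quadratic bezier, stroke `#ff8800` → score (S557, F2293). Control points (SVG): P0=(15.837,222.266), P1=(153.671,235.134), P2=(249.914,212.669); sampled at t=k/4. Machine vertices: (15.837,14.285) → (82.155,10.059) → (143.273,10.250) → (199.193,14.858) → (249.914,23.882). Open path.

**Shape 6** — `<polygon>` closed polygon, stroke `#ff8800` → score (S557, F2293). Machine vertices: (114.994,7.886) → (162.673,230.200) → (253.038,203.515) → (114.994,7.886). Closed: final G1 returns to the first vertex.

**Shape 7** — `<path>` line segment, stroke `#ff8800` → score (S557, F2293). Machine vertices: (18.555,41.079) → (210.782,119.223). Open path.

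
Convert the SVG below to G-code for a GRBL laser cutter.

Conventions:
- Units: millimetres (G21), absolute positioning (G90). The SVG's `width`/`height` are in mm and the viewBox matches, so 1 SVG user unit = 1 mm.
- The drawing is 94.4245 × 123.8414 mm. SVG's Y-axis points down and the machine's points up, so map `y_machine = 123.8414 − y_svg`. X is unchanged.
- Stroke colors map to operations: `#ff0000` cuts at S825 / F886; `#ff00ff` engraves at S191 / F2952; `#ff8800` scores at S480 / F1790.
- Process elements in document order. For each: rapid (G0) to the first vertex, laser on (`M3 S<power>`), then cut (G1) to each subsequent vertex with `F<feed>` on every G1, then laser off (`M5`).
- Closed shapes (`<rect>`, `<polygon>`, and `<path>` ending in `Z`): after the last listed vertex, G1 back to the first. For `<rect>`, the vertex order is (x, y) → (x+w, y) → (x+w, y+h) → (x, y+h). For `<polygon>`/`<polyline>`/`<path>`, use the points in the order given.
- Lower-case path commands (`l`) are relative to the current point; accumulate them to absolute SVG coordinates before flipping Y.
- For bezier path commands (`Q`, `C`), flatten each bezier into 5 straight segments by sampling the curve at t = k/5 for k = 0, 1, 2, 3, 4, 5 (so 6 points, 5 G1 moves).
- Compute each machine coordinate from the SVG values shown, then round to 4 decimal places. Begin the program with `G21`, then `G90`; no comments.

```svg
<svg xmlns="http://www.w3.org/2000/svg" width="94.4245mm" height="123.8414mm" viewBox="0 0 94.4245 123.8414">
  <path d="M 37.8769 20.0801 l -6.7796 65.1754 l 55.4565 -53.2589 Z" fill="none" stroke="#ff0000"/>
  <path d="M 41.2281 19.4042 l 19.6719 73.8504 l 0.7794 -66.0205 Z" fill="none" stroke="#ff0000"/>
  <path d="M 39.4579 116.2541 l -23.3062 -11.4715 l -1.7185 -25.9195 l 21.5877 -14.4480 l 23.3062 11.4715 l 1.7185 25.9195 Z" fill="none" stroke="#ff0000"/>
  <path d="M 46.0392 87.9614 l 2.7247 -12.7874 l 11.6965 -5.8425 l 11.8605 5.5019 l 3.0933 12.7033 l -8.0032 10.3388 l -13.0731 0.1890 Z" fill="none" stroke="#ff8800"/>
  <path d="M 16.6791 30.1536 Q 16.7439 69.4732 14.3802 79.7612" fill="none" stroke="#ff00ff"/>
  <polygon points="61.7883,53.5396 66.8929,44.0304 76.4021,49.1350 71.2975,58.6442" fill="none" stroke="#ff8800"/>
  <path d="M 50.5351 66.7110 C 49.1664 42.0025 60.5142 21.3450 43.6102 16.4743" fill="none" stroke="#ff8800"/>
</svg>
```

G21
G90
G0 X37.8769 Y103.7613
M3 S825
G1 X31.0973 Y38.5859 F886
G1 X86.5538 Y91.8448 F886
G1 X37.8769 Y103.7613 F886
M5
G0 X41.2281 Y104.4372
M3 S825
G1 X60.9000 Y30.5868 F886
G1 X61.6794 Y96.6073 F886
G1 X41.2281 Y104.4372 F886
M5
G0 X39.4579 Y7.5873
M3 S825
G1 X16.1517 Y19.0588 F886
G1 X14.4332 Y44.9783 F886
G1 X36.0209 Y59.4263 F886
G1 X59.3271 Y47.9548 F886
G1 X61.0456 Y22.0353 F886
G1 X39.4579 Y7.5873 F886
M5
G0 X46.0392 Y35.8800
M3 S480
G1 X48.7639 Y48.6674 F1790
G1 X60.4604 Y54.5099 F1790
G1 X72.3209 Y49.0080 F1790
G1 X75.4142 Y36.3047 F1790
G1 X67.4110 Y25.9659 F1790
G1 X54.3379 Y25.7769 F1790
G1 X46.0392 Y35.8800 F1790
M5
G0 X16.6791 Y93.6878
M3 S191
G1 X16.6079 Y79.1212 F2952
G1 X16.3424 Y66.8772 F2952
G1 X15.8826 Y56.9557 F2952
G1 X15.2285 Y49.3567 F2952
G1 X14.3802 Y44.0802 F2952
M5
G0 X61.7883 Y70.3018
M3 S480
G1 X66.8929 Y79.8110 F1790
G1 X76.4021 Y74.7064 F1790
G1 X71.2975 Y65.1972 F1790
G1 X61.7883 Y70.3018 F1790
M5
G0 X50.5351 Y57.1304
M3 S480
G1 X50.9121 Y71.3755 F1790
G1 X52.3746 Y84.0850 F1790
G1 X52.9561 Y94.6957 F1790
G1 X50.6901 Y102.6442 F1790
G1 X43.6102 Y107.3671 F1790
M5

Since the viewBox matches the mm dimensions, user units are millimetres directly. The only transform is the Y-flip y_m = 123.8414 − y_svg.

Shape 1 is a closed polygon drawn with `<path>`. Its stroke #ff0000 means cut at S825, F886. After flipping Y the toolpath is (37.8769,103.7613) → (31.0973,38.5859) → (86.5538,91.8448) → (37.8769,103.7613), returning to the start.

Shape 2 is a closed polygon drawn with `<path>`. Its stroke #ff0000 means cut at S825, F886. After flipping Y the toolpath is (41.2281,104.4372) → (60.9000,30.5868) → (61.6794,96.6073) → (41.2281,104.4372), returning to the start.

Shape 3 is a regular polygon drawn with `<path>`. Its stroke #ff0000 means cut at S825, F886. After flipping Y the toolpath is (39.4579,7.5873) → (16.1517,19.0588) → (14.4332,44.9783) → (36.0209,59.4263) → (59.3271,47.9548) → (61.0456,22.0353) → (39.4579,7.5873), returning to the start.

Shape 4 is a regular polygon drawn with `<path>`. Its stroke #ff8800 means score at S480, F1790. After flipping Y the toolpath is (46.0392,35.8800) → (48.7639,48.6674) → (60.4604,54.5099) → (72.3209,49.0080) → (75.4142,36.3047) → (67.4110,25.9659) → (54.3379,25.7769) → (46.0392,35.8800), returning to the start.

Shape 5 is a quadratic bezier drawn with `<path>`. Its stroke #ff00ff means engrave at S191, F2952. After flipping Y the toolpath is (16.6791,93.6878) → (16.6079,79.1212) → (16.3424,66.8772) → (15.8826,56.9557) → (15.2285,49.3567) → (14.3802,44.0802).

Shape 6 is a regular polygon drawn with `<polygon>`. Its stroke #ff8800 means score at S480, F1790. After flipping Y the toolpath is (61.7883,70.3018) → (66.8929,79.8110) → (76.4021,74.7064) → (71.2975,65.1972) → (61.7883,70.3018), returning to the start.

Shape 7 is a cubic bezier drawn with `<path>`. Its stroke #ff8800 means score at S480, F1790. After flipping Y the toolpath is (50.5351,57.1304) → (50.9121,71.3755) → (52.3746,84.0850) → (52.9561,94.6957) → (50.6901,102.6442) → (43.6102,107.3671).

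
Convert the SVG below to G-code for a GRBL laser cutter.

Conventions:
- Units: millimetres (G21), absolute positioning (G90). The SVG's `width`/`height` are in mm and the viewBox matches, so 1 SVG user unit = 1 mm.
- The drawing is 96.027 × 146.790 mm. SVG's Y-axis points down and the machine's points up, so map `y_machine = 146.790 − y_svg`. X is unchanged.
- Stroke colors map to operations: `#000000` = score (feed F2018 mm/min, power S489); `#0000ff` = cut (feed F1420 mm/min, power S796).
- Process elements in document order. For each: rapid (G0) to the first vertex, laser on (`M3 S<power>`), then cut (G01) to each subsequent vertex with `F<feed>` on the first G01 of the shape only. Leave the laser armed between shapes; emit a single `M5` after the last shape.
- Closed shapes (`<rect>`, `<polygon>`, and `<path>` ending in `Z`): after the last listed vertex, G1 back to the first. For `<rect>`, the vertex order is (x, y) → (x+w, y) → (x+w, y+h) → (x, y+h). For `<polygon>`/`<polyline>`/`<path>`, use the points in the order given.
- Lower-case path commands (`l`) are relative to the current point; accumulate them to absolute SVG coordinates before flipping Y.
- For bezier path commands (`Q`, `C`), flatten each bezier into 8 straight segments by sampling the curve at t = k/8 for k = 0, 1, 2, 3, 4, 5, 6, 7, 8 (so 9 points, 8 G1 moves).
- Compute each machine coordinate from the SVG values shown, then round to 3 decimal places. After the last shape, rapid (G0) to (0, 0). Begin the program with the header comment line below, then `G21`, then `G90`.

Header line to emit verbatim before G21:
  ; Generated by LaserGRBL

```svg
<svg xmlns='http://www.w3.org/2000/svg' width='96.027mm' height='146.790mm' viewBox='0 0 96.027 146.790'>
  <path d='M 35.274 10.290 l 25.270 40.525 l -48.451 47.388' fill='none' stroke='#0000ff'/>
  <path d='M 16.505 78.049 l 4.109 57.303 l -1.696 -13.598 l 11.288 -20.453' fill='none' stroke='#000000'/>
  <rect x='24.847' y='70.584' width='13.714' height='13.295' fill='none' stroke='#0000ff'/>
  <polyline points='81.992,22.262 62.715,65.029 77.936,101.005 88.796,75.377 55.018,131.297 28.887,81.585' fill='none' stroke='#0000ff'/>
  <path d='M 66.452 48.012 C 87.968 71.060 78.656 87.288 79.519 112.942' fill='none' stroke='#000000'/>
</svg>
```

; Generated by LaserGRBL
G21
G90
G0 X35.274 Y136.500
M3 S796
G01 X60.544 Y95.975 F1420
G01 X12.093 Y48.587
G0 X16.505 Y68.741
M3 S489
G01 X20.614 Y11.438 F2018
G01 X18.918 Y25.036
G01 X30.206 Y45.489
G0 X24.847 Y76.206
M3 S796
G01 X38.561 Y76.206 F1420
G01 X38.561 Y62.911
G01 X24.847 Y62.911
G01 X24.847 Y76.206
G0 X81.992 Y124.528
M3 S796
G01 X62.715 Y81.761 F1420
G01 X77.936 Y45.785
G01 X88.796 Y71.413
G01 X55.018 Y15.493
G01 X28.887 Y65.205
G0 X66.452 Y98.778
M3 S489
G01 X73.156 Y90.423 F2018
G01 X77.449 Y82.517
G01 X79.814 Y74.869
G01 X80.730 Y67.290
G01 X80.678 Y59.589
G01 X80.139 Y51.575
G01 X79.592 Y43.058
G01 X79.519 Y33.848
M5
G0 X0.000 Y0.000

1 u = 1 mm; y_m = 146.790 − y.

[1] `<path>` open polyline, #0000ff→cut S796 F1420: (35.274,136.500) → (60.544,95.975) → (12.093,48.587)

[2] `<path>` open polyline, #000000→score S489 F2018: (16.505,68.741) → (20.614,11.438) → (18.918,25.036) → (30.206,45.489)

[3] `<rect>` rectangle, #0000ff→cut S796 F1420: (24.847,76.206) → (38.561,76.206) → (38.561,62.911) → (24.847,62.911) → (24.847,76.206) (closed)

[4] `<polyline>` open polyline, #0000ff→cut S796 F1420: (81.992,124.528) → (62.715,81.761) → (77.936,45.785) → (88.796,71.413) → (55.018,15.493) → (28.887,65.205)

[5] `<path>` cubic bezier, #000000→score S489 F2018: (66.452,98.778) → (73.156,90.423) → (77.449,82.517) → (79.814,74.869) → (80.730,67.290) → (80.678,59.589) → (80.139,51.575) → (79.592,43.058) → (79.519,33.848)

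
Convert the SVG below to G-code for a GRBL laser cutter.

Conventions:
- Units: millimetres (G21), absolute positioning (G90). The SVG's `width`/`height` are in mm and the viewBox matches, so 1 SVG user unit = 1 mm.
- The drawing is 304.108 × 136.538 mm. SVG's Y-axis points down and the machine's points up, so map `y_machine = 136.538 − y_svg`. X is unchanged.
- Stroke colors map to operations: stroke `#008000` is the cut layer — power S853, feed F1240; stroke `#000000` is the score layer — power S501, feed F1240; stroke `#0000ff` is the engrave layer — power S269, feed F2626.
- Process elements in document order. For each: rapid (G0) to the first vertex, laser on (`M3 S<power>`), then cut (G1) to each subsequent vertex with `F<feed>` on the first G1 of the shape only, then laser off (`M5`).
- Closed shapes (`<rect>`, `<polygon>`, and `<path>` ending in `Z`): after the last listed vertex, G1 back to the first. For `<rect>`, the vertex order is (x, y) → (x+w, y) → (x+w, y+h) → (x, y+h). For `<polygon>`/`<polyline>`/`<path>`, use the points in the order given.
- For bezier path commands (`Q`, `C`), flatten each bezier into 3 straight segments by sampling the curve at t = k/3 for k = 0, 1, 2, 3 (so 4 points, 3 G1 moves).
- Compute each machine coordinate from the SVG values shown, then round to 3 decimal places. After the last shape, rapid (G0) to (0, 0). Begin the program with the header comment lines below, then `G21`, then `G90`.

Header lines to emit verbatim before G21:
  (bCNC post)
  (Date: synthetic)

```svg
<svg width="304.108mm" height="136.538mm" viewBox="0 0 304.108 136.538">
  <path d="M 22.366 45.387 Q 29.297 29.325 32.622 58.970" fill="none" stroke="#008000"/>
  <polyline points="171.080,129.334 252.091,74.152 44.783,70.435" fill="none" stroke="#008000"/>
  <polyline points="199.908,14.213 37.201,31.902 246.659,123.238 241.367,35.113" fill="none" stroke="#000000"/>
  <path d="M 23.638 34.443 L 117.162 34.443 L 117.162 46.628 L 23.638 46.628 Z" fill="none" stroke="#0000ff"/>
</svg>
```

(bCNC post)
(Date: synthetic)
G21
G90
G0 X22.366 Y91.151
M3 S853
G1 X26.586 Y96.780 F1240
G1 X30.005 Y92.253
G1 X32.622 Y77.568
M5
G0 X171.080 Y7.204
M3 S853
G1 X252.091 Y62.386 F1240
G1 X44.783 Y66.103
M5
G0 X199.908 Y122.325
M3 S501
G1 X37.201 Y104.636 F1240
G1 X246.659 Y13.300
G1 X241.367 Y101.425
M5
G0 X23.638 Y102.095
M3 S269
G1 X117.162 Y102.095 F2626
G1 X117.162 Y89.910
G1 X23.638 Y89.910
G1 X23.638 Y102.095
M5
G0 X0.000 Y0.000

1 u = 1 mm; y_m = 136.538 − y.

[1] `<path>` quadratic bezier, #008000→cut S853 F1240: (22.366,91.151) → (26.586,96.780) → (30.005,92.253) → (32.622,77.568)

[2] `<polyline>` open polyline, #008000→cut S853 F1240: (171.080,7.204) → (252.091,62.386) → (44.783,66.103)

[3] `<polyline>` open polyline, #000000→score S501 F1240: (199.908,122.325) → (37.201,104.636) → (246.659,13.300) → (241.367,101.425)

[4] `<path>` rectangle, #0000ff→engrave S269 F2626: (23.638,102.095) → (117.162,102.095) → (117.162,89.910) → (23.638,89.910) → (23.638,102.095) (closed)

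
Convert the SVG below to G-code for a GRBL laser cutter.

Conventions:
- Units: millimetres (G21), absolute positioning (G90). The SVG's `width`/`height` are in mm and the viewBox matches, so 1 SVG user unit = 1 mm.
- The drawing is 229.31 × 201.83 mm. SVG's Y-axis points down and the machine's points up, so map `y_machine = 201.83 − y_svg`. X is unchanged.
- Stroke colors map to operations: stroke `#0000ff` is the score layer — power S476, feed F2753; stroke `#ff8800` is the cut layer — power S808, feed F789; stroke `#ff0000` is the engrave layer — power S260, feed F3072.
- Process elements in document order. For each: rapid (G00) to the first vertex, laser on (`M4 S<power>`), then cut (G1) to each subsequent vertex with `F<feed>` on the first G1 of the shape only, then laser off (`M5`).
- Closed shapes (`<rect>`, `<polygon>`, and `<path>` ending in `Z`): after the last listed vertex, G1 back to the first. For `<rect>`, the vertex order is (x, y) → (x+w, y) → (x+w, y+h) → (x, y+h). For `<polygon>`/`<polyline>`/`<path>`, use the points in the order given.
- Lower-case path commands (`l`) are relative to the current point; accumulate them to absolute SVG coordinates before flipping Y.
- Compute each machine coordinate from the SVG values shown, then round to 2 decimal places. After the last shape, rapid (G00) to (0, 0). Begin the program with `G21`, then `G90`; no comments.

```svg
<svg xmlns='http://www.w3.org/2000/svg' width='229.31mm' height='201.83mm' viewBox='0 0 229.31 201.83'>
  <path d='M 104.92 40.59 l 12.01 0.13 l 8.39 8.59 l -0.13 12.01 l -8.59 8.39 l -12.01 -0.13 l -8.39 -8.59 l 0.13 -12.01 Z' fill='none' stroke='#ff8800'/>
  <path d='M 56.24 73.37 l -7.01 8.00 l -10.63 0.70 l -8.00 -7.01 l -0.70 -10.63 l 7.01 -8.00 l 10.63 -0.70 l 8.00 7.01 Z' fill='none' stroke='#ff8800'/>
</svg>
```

G21
G90
G00 X104.92 Y161.24
M4 S808
G1 X116.93 Y161.11 F789
G1 X125.32 Y152.52
G1 X125.19 Y140.51
G1 X116.60 Y132.12
G1 X104.59 Y132.25
G1 X96.20 Y140.84
G1 X96.33 Y152.85
G1 X104.92 Y161.24
M5
G00 X56.24 Y128.46
M4 S808
G1 X49.23 Y120.46 F789
G1 X38.60 Y119.76
G1 X30.60 Y126.77
G1 X29.90 Y137.40
G1 X36.91 Y145.40
G1 X47.54 Y146.10
G1 X55.54 Y139.09
G1 X56.24 Y128.46
M5
G00 X0.00 Y0.00

Since the viewBox matches the mm dimensions, user units are millimetres directly. The only transform is the Y-flip y_m = 201.83 − y_svg.

Shape 1 is a regular polygon drawn with `<path>`. Its stroke #ff8800 means cut at S808, F789. After flipping Y the toolpath is (104.92,161.24) → (116.93,161.11) → (125.32,152.52) → (125.19,140.51) → (116.60,132.12) → (104.59,132.25) → (96.20,140.84) → (96.33,152.85) → (104.92,161.24), returning to the start.

Shape 2 is a regular polygon drawn with `<path>`. Its stroke #ff8800 means cut at S808, F789. After flipping Y the toolpath is (56.24,128.46) → (49.23,120.46) → (38.60,119.76) → (30.60,126.77) → (29.90,137.40) → (36.91,145.40) → (47.54,146.10) → (55.54,139.09) → (56.24,128.46), returning to the start.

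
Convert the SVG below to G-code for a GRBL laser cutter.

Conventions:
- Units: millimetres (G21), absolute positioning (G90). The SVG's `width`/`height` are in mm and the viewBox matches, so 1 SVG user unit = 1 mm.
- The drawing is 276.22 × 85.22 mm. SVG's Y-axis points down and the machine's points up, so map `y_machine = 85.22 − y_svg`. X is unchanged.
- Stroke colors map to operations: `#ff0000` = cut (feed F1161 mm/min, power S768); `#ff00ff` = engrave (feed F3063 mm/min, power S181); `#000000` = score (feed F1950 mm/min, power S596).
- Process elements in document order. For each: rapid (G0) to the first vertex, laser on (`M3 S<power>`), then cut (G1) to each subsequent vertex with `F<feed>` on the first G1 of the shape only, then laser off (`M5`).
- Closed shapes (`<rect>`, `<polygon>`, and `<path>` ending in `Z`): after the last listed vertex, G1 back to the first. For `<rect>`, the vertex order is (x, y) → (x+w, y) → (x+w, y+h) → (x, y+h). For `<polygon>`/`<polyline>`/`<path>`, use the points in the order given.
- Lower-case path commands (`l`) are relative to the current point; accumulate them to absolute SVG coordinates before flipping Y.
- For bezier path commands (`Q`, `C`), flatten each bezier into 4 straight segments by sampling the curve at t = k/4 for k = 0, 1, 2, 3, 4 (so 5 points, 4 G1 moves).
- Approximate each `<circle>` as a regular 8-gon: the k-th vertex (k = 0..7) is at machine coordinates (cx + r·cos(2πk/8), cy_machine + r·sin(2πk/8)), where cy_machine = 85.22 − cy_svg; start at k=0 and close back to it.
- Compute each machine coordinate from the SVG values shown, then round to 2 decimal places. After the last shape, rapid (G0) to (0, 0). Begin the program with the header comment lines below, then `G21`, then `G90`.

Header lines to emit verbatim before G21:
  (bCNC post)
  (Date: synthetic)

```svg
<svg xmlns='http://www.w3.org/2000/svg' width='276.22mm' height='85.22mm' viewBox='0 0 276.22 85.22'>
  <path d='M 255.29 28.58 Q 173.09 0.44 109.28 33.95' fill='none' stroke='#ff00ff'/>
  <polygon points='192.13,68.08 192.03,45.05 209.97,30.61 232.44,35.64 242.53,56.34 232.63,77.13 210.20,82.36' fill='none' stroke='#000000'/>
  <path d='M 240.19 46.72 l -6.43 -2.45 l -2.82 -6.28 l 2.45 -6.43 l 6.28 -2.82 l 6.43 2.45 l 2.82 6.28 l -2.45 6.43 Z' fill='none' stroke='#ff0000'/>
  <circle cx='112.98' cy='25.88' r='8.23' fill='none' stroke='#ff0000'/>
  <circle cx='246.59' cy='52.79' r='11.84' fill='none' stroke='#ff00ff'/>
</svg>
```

Since the viewBox matches the mm dimensions, user units are millimetres directly. The only transform is the Y-flip y_m = 85.22 − y_svg.

Shape 1 is a quadratic bezier drawn with `<path>`. Its stroke #ff00ff means engrave at S181, F3063. After flipping Y the toolpath is (255.29,56.64) → (215.34,66.86) → (177.69,69.37) → (142.33,64.17) → (109.28,51.27).

Shape 2 is a regular polygon drawn with `<polygon>`. Its stroke #000000 means score at S596, F1950. After flipping Y the toolpath is (192.13,17.14) → (192.03,40.17) → (209.97,54.61) → (232.44,49.58) → (242.53,28.88) → (232.63,8.09) → (210.20,2.86) → (192.13,17.14), returning to the start.

Shape 3 is a regular polygon drawn with `<path>`. Its stroke #ff0000 means cut at S768, F1161. After flipping Y the toolpath is (240.19,38.50) → (233.76,40.95) → (230.94,47.23) → (233.39,53.66) → (239.67,56.48) → (246.10,54.03) → (248.92,47.75) → (246.47,41.32) → (240.19,38.50), returning to the start.

Shape 4 is a circle drawn with `<circle>`. Its stroke #ff0000 means cut at S768, F1161. After flipping Y the toolpath is (121.21,59.34) → (118.80,65.16) → (112.98,67.57) → (107.16,65.16) → (104.75,59.34) → (107.16,53.52) → (112.98,51.11) → (118.80,53.52) → (121.21,59.34), returning to the start.

Shape 5 is a circle drawn with `<circle>`. Its stroke #ff00ff means engrave at S181, F3063. After flipping Y the toolpath is (258.43,32.43) → (254.96,40.80) → (246.59,44.27) → (238.22,40.80) → (234.75,32.43) → (238.22,24.06) → (246.59,20.59) → (254.96,24.06) → (258.43,32.43), returning to the start.

(bCNC post)
(Date: synthetic)
G21
G90
G0 X255.29 Y56.64
M3 S181
G1 X215.34 Y66.86 F3063
G1 X177.69 Y69.37
G1 X142.33 Y64.17
G1 X109.28 Y51.27
M5
G0 X192.13 Y17.14
M3 S596
G1 X192.03 Y40.17 F1950
G1 X209.97 Y54.61
G1 X232.44 Y49.58
G1 X242.53 Y28.88
G1 X232.63 Y8.09
G1 X210.20 Y2.86
G1 X192.13 Y17.14
M5
G0 X240.19 Y38.50
M3 S768
G1 X233.76 Y40.95 F1161
G1 X230.94 Y47.23
G1 X233.39 Y53.66
G1 X239.67 Y56.48
G1 X246.10 Y54.03
G1 X248.92 Y47.75
G1 X246.47 Y41.32
G1 X240.19 Y38.50
M5
G0 X121.21 Y59.34
M3 S768
G1 X118.80 Y65.16 F1161
G1 X112.98 Y67.57
G1 X107.16 Y65.16
G1 X104.75 Y59.34
G1 X107.16 Y53.52
G1 X112.98 Y51.11
G1 X118.80 Y53.52
G1 X121.21 Y59.34
M5
G0 X258.43 Y32.43
M3 S181
G1 X254.96 Y40.80 F3063
G1 X246.59 Y44.27
G1 X238.22 Y40.80
G1 X234.75 Y32.43
G1 X238.22 Y24.06
G1 X246.59 Y20.59
G1 X254.96 Y24.06
G1 X258.43 Y32.43
M5
G0 X0.00 Y0.00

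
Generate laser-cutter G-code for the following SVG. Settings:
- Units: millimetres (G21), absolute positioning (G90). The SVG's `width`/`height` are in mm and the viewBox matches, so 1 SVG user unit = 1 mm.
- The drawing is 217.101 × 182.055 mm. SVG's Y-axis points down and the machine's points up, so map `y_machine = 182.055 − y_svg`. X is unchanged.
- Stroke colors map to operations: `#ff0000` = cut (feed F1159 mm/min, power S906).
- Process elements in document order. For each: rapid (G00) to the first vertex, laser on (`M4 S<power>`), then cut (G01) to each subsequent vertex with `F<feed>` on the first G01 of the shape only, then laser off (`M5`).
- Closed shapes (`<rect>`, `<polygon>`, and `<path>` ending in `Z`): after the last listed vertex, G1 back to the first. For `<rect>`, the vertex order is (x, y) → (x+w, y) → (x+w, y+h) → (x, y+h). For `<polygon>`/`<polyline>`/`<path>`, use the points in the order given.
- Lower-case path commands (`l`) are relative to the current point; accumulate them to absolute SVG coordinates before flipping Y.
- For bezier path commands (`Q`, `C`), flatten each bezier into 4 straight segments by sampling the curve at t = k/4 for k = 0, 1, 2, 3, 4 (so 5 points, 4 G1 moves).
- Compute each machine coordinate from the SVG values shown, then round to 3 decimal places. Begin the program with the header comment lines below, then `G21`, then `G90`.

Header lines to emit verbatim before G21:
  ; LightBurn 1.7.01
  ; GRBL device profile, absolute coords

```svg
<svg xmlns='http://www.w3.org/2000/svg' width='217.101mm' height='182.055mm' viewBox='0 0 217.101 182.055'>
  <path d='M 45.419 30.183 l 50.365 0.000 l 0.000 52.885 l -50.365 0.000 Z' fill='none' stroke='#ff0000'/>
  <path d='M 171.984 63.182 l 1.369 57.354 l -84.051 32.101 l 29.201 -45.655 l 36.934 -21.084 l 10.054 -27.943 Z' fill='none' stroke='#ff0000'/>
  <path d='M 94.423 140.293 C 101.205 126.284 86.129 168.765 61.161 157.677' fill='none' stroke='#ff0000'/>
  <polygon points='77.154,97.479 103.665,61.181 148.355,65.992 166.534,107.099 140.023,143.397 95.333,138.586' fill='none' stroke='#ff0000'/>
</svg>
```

Since the viewBox matches the mm dimensions, user units are millimetres directly. The only transform is the Y-flip y_m = 182.055 − y_svg.

Shape 1 is a rectangle drawn with `<path>`. Its stroke #ff0000 means cut at S906, F1159. After flipping Y the toolpath is (45.419,151.872) → (95.784,151.872) → (95.784,98.987) → (45.419,98.987) → (45.419,151.872), returning to the start.

Shape 2 is a closed polygon drawn with `<path>`. Its stroke #ff0000 means cut at S906, F1159. After flipping Y the toolpath is (171.984,118.873) → (173.353,61.519) → (89.302,29.418) → (118.503,75.073) → (155.437,96.157) → (165.491,124.100) → (171.984,118.873), returning to the start.

Shape 3 is a cubic bezier drawn with `<path>`. Its stroke #ff0000 means cut at S906, F1159. After flipping Y the toolpath is (94.423,41.762) → (95.598,43.397) → (89.698,34.165) → (77.845,24.387) → (61.161,24.378).

Shape 4 is a regular polygon drawn with `<polygon>`. Its stroke #ff0000 means cut at S906, F1159. After flipping Y the toolpath is (77.154,84.576) → (103.665,120.874) → (148.355,116.063) → (166.534,74.956) → (140.023,38.658) → (95.333,43.469) → (77.154,84.576), returning to the start.

; LightBurn 1.7.01
; GRBL device profile, absolute coords
G21
G90
G00 X45.419 Y151.872
M4 S906
G01 X95.784 Y151.872 F1159
G01 X95.784 Y98.987
G01 X45.419 Y98.987
G01 X45.419 Y151.872
M5
G00 X171.984 Y118.873
M4 S906
G01 X173.353 Y61.519 F1159
G01 X89.302 Y29.418
G01 X118.503 Y75.073
G01 X155.437 Y96.157
G01 X165.491 Y124.100
G01 X171.984 Y118.873
M5
G00 X94.423 Y41.762
M4 S906
G01 X95.598 Y43.397 F1159
G01 X89.698 Y34.165
G01 X77.845 Y24.387
G01 X61.161 Y24.378
M5
G00 X77.154 Y84.576
M4 S906
G01 X103.665 Y120.874 F1159
G01 X148.355 Y116.063
G01 X166.534 Y74.956
G01 X140.023 Y38.658
G01 X95.333 Y43.469
G01 X77.154 Y84.576
M5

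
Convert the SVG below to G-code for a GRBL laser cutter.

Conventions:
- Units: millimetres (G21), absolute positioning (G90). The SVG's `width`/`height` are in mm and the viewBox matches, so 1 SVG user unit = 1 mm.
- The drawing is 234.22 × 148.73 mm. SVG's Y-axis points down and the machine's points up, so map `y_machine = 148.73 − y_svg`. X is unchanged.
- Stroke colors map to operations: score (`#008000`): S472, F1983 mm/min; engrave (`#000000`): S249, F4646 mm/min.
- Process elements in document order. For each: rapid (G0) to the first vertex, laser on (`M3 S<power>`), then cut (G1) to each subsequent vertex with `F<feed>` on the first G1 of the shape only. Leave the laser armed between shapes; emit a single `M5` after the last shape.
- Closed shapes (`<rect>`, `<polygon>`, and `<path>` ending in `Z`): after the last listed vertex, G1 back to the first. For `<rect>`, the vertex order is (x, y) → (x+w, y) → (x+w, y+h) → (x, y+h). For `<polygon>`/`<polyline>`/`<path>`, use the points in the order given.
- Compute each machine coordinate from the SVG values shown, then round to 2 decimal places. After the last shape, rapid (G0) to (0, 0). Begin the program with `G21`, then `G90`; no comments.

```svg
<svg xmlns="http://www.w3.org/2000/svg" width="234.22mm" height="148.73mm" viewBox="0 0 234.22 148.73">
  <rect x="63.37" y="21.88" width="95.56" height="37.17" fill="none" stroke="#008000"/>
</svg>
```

1 u = 1 mm; y_m = 148.73 − y.

[1] `<rect>` rectangle, #008000→score S472 F1983: (63.37,126.85) → (158.93,126.85) → (158.93,89.68) → (63.37,89.68) → (63.37,126.85) (closed)

G21
G90
G0 X63.37 Y126.85
M3 S472
G1 X158.93 Y126.85 F1983
G1 X158.93 Y89.68
G1 X63.37 Y89.68
G1 X63.37 Y126.85
M5
G0 X0.00 Y0.00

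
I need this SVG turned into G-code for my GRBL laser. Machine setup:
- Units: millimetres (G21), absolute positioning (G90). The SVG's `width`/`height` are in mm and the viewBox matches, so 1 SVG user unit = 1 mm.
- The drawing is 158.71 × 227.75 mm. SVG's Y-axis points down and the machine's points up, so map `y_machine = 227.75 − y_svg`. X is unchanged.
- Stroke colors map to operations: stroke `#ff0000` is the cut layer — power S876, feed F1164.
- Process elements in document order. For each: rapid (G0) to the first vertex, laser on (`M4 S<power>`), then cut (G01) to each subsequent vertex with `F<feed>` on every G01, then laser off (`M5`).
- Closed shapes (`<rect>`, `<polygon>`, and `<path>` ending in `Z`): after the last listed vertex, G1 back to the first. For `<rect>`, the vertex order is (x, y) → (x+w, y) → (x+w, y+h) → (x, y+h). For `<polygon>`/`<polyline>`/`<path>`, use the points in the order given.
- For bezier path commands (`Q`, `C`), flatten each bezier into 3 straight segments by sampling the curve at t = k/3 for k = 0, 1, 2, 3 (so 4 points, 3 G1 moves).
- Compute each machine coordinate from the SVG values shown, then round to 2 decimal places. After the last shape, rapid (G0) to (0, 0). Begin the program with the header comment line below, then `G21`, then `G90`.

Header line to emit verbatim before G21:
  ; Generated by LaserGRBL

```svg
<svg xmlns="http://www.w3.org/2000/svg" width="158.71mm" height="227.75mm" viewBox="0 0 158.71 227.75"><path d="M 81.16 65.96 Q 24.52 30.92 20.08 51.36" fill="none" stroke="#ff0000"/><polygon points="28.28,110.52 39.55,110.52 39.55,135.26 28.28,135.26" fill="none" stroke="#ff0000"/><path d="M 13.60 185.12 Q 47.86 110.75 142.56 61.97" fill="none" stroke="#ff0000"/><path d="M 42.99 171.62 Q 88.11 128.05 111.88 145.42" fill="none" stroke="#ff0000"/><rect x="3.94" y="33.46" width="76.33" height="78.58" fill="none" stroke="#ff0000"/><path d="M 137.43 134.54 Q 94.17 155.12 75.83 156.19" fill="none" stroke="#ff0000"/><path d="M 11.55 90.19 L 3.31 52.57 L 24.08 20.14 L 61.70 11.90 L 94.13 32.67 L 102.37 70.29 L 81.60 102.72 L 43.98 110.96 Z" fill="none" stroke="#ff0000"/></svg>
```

Since the viewBox matches the mm dimensions, user units are millimetres directly. The only transform is the Y-flip y_m = 227.75 − y_svg.

Shape 1 is a quadratic bezier drawn with `<path>`. Its stroke #ff0000 means cut at S876, F1164. After flipping Y the toolpath is (81.16,161.79) → (49.20,178.99) → (28.84,183.85) → (20.08,176.39).

Shape 2 is a rectangle drawn with `<polygon>`. Its stroke #ff0000 means cut at S876, F1164. After flipping Y the toolpath is (28.28,117.23) → (39.55,117.23) → (39.55,92.49) → (28.28,92.49) → (28.28,117.23), returning to the start.

Shape 3 is a quadratic bezier drawn with `<path>`. Its stroke #ff0000 means cut at S876, F1164. After flipping Y the toolpath is (13.60,42.63) → (43.16,89.37) → (86.14,130.42) → (142.56,165.78).

Shape 4 is a quadratic bezier drawn with `<path>`. Its stroke #ff0000 means cut at S876, F1164. After flipping Y the toolpath is (42.99,56.13) → (70.70,78.41) → (93.66,87.14) → (111.88,82.33).

Shape 5 is a rectangle drawn with `<rect>`. Its stroke #ff0000 means cut at S876, F1164. After flipping Y the toolpath is (3.94,194.29) → (80.27,194.29) → (80.27,115.71) → (3.94,115.71) → (3.94,194.29), returning to the start.

Shape 6 is a quadratic bezier drawn with `<path>`. Its stroke #ff0000 means cut at S876, F1164. After flipping Y the toolpath is (137.43,93.21) → (111.36,81.66) → (90.83,74.44) → (75.83,71.56).

Shape 7 is a regular polygon drawn with `<path>`. Its stroke #ff0000 means cut at S876, F1164. After flipping Y the toolpath is (11.55,137.56) → (3.31,175.18) → (24.08,207.61) → (61.70,215.85) → (94.13,195.08) → (102.37,157.46) → (81.60,125.03) → (43.98,116.79) → (11.55,137.56), returning to the start.

; Generated by LaserGRBL
G21
G90
G0 X81.16 Y161.79
M4 S876
G01 X49.20 Y178.99 F1164
G01 X28.84 Y183.85 F1164
G01 X20.08 Y176.39 F1164
M5
G0 X28.28 Y117.23
M4 S876
G01 X39.55 Y117.23 F1164
G01 X39.55 Y92.49 F1164
G01 X28.28 Y92.49 F1164
G01 X28.28 Y117.23 F1164
M5
G0 X13.60 Y42.63
M4 S876
G01 X43.16 Y89.37 F1164
G01 X86.14 Y130.42 F1164
G01 X142.56 Y165.78 F1164
M5
G0 X42.99 Y56.13
M4 S876
G01 X70.70 Y78.41 F1164
G01 X93.66 Y87.14 F1164
G01 X111.88 Y82.33 F1164
M5
G0 X3.94 Y194.29
M4 S876
G01 X80.27 Y194.29 F1164
G01 X80.27 Y115.71 F1164
G01 X3.94 Y115.71 F1164
G01 X3.94 Y194.29 F1164
M5
G0 X137.43 Y93.21
M4 S876
G01 X111.36 Y81.66 F1164
G01 X90.83 Y74.44 F1164
G01 X75.83 Y71.56 F1164
M5
G0 X11.55 Y137.56
M4 S876
G01 X3.31 Y175.18 F1164
G01 X24.08 Y207.61 F1164
G01 X61.70 Y215.85 F1164
G01 X94.13 Y195.08 F1164
G01 X102.37 Y157.46 F1164
G01 X81.60 Y125.03 F1164
G01 X43.98 Y116.79 F1164
G01 X11.55 Y137.56 F1164
M5
G0 X0.00 Y0.00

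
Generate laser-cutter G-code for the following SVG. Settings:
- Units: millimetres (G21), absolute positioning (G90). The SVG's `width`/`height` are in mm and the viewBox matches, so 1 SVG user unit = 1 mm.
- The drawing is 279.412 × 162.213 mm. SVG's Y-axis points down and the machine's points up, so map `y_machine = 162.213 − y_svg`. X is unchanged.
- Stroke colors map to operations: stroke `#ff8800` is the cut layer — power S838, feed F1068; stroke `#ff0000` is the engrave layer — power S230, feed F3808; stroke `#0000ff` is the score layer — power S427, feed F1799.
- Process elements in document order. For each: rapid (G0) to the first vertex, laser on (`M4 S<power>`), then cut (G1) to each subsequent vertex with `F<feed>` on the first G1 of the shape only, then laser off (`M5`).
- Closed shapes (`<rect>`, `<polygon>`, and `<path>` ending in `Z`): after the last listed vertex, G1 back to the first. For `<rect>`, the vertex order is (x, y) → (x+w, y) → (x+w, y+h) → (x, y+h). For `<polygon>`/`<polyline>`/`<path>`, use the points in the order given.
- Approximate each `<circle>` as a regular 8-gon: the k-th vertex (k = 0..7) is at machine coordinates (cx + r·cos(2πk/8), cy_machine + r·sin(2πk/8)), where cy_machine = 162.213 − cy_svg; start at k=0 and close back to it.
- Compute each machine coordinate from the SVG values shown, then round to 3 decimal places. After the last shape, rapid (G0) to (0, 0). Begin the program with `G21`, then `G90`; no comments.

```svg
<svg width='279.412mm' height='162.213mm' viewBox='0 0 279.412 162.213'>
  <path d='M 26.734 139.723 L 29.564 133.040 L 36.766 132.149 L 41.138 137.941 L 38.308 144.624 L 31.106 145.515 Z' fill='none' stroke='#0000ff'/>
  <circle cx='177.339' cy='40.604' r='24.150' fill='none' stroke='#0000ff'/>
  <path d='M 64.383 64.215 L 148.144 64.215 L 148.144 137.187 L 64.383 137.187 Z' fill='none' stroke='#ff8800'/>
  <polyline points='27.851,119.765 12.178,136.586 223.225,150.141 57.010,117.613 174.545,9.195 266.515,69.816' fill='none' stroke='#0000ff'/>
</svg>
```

G21
G90
G0 X26.734 Y22.490
M4 S427
G1 X29.564 Y29.173 F1799
G1 X36.766 Y30.064
G1 X41.138 Y24.272
G1 X38.308 Y17.589
G1 X31.106 Y16.698
G1 X26.734 Y22.490
M5
G0 X201.489 Y121.609
M4 S427
G1 X194.416 Y138.686 F1799
G1 X177.339 Y145.759
G1 X160.262 Y138.686
G1 X153.189 Y121.609
G1 X160.262 Y104.532
G1 X177.339 Y97.459
G1 X194.416 Y104.532
G1 X201.489 Y121.609
M5
G0 X64.383 Y97.998
M4 S838
G1 X148.144 Y97.998 F1068
G1 X148.144 Y25.026
G1 X64.383 Y25.026
G1 X64.383 Y97.998
M5
G0 X27.851 Y42.448
M4 S427
G1 X12.178 Y25.627 F1799
G1 X223.225 Y12.072
G1 X57.010 Y44.600
G1 X174.545 Y153.018
G1 X266.515 Y92.397
M5
G0 X0.000 Y0.000

1 u = 1 mm; y_m = 162.213 − y.

[1] `<path>` regular polygon, #0000ff→score S427 F1799: (26.734,22.490) → (29.564,29.173) → (36.766,30.064) → (41.138,24.272) → (38.308,17.589) → (31.106,16.698) → (26.734,22.490) (closed)

[2] `<circle>` circle, #0000ff→score S427 F1799: (201.489,121.609) → (194.416,138.686) → (177.339,145.759) → (160.262,138.686) → (153.189,121.609) → (160.262,104.532) → (177.339,97.459) → (194.416,104.532) → (201.489,121.609) (closed)

[3] `<path>` rectangle, #ff8800→cut S838 F1068: (64.383,97.998) → (148.144,97.998) → (148.144,25.026) → (64.383,25.026) → (64.383,97.998) (closed)

[4] `<polyline>` open polyline, #0000ff→score S427 F1799: (27.851,42.448) → (12.178,25.627) → (223.225,12.072) → (57.010,44.600) → (174.545,153.018) → (266.515,92.397)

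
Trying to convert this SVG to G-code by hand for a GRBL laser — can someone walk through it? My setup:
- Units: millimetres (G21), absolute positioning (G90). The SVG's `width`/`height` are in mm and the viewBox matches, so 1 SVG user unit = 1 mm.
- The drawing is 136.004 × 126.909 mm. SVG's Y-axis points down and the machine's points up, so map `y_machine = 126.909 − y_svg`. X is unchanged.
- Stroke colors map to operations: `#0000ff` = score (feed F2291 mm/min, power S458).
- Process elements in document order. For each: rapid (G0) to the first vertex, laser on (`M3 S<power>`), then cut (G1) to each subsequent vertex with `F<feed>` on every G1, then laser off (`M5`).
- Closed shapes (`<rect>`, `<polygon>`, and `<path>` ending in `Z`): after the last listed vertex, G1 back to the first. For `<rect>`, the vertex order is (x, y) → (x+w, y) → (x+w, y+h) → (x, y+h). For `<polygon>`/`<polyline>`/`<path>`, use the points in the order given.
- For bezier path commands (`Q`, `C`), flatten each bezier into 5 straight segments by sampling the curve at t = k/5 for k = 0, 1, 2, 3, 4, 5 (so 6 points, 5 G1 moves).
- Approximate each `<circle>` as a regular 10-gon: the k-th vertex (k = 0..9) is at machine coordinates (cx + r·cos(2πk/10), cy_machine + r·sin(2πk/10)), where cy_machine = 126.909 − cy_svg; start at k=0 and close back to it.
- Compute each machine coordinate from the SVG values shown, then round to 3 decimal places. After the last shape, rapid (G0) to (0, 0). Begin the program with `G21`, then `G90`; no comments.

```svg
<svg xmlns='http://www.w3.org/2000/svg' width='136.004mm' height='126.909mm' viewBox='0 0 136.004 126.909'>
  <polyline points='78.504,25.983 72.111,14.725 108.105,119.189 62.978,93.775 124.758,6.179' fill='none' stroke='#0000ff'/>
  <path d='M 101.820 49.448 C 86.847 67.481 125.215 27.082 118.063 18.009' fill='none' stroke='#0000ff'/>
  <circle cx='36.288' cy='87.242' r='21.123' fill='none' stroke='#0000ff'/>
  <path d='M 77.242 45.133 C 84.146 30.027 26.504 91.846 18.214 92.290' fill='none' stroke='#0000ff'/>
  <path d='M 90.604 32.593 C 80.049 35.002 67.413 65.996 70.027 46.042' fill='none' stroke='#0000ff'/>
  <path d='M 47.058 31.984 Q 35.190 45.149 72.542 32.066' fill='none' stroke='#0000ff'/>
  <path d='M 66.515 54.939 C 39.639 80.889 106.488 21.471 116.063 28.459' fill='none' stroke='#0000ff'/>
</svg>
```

viewBox `0 0 136.004 126.909` with mm width/height → 1 unit = 1 mm. Flip: y_m = 126.909 − y_svg.

**Shape 1** — `<polyline>` open polyline, stroke `#0000ff` → score (S458, F2291). Machine vertices: (78.504,100.926) → (72.111,112.184) → (108.105,7.720) → (62.978,33.134) → (124.758,120.730). Open path.

**Shape 2** — `<path>` cubic bezier, stroke `#0000ff` → score (S458, F2291). Control points (SVG): P0=(101.820,49.448), P1=(86.847,67.481), P2=(125.215,27.082), P3=(118.063,18.009); sampled at t=k/5. Machine vertices: (101.820,77.461) → (98.446,72.935) → (103.129,78.124) → (111.123,88.720) → (117.683,100.415) → (118.063,108.900). Open path.

**Shape 3** — `<circle>` circle, stroke `#0000ff` → score (S458, F2291). Machine vertices: (57.411,39.667) → (53.377,52.083) → (42.815,59.756) → (29.761,59.756) → (19.199,52.083) → (15.165,39.667) → (19.199,27.251) → (29.761,19.578) → (42.815,19.578) → (53.377,27.251) → (57.411,39.667). Closed: final G1 returns to the first vertex.

**Shape 4** — `<path>` cubic bezier, stroke `#0000ff` → score (S458, F2291). Control points (SVG): P0=(77.242,45.133), P1=(84.146,30.027), P2=(26.504,91.846), P3=(18.214,92.290); sampled at t=k/5. Machine vertices: (77.242,81.776) → (74.550,82.715) → (61.834,71.830) → (44.561,55.761) → (28.199,41.144) → (18.214,34.619). Open path.

**Shape 5** — `<path>` cubic bezier, stroke `#0000ff` → score (S458, F2291). Control points (SVG): P0=(90.604,32.593), P1=(80.049,35.002), P2=(67.413,65.996), P3=(70.027,46.042); sampled at t=k/5. Machine vertices: (90.604,94.316) → (84.160,90.077) → (78.048,82.795) → (73.101,76.287) → (70.150,74.372) → (70.027,80.867). Open path.

**Shape 6** — `<path>` quadratic bezier, stroke `#0000ff` → score (S458, F2291). Control points (SVG): P0=(47.058,31.984), P1=(35.190,45.149), P2=(72.542,32.066); sampled at t=k/5. Machine vertices: (47.058,94.925) → (44.280,90.709) → (45.439,88.593) → (50.536,88.576) → (59.570,90.660) → (72.542,94.843). Open path.

**Shape 7** — `<path>` cubic bezier, stroke `#0000ff` → score (S458, F2291). Control points (SVG): P0=(66.515,54.939), P1=(39.639,80.889), P2=(106.488,21.471), P3=(116.063,28.459); sampled at t=k/5. Machine vertices: (66.515,71.970) → (60.428,65.430) → (69.588,72.093) → (86.745,84.674) → (104.653,95.888) → (116.063,98.450). Open path.

G21
G90
G0 X78.504 Y100.926
M3 S458
G1 X72.111 Y112.184 F2291
G1 X108.105 Y7.720 F2291
G1 X62.978 Y33.134 F2291
G1 X124.758 Y120.730 F2291
M5
G0 X101.820 Y77.461
M3 S458
G1 X98.446 Y72.935 F2291
G1 X103.129 Y78.124 F2291
G1 X111.123 Y88.720 F2291
G1 X117.683 Y100.415 F2291
G1 X118.063 Y108.900 F2291
M5
G0 X57.411 Y39.667
M3 S458
G1 X53.377 Y52.083 F2291
G1 X42.815 Y59.756 F2291
G1 X29.761 Y59.756 F2291
G1 X19.199 Y52.083 F2291
G1 X15.165 Y39.667 F2291
G1 X19.199 Y27.251 F2291
G1 X29.761 Y19.578 F2291
G1 X42.815 Y19.578 F2291
G1 X53.377 Y27.251 F2291
G1 X57.411 Y39.667 F2291
M5
G0 X77.242 Y81.776
M3 S458
G1 X74.550 Y82.715 F2291
G1 X61.834 Y71.830 F2291
G1 X44.561 Y55.761 F2291
G1 X28.199 Y41.144 F2291
G1 X18.214 Y34.619 F2291
M5
G0 X90.604 Y94.316
M3 S458
G1 X84.160 Y90.077 F2291
G1 X78.048 Y82.795 F2291
G1 X73.101 Y76.287 F2291
G1 X70.150 Y74.372 F2291
G1 X70.027 Y80.867 F2291
M5
G0 X47.058 Y94.925
M3 S458
G1 X44.280 Y90.709 F2291
G1 X45.439 Y88.593 F2291
G1 X50.536 Y88.576 F2291
G1 X59.570 Y90.660 F2291
G1 X72.542 Y94.843 F2291
M5
G0 X66.515 Y71.970
M3 S458
G1 X60.428 Y65.430 F2291
G1 X69.588 Y72.093 F2291
G1 X86.745 Y84.674 F2291
G1 X104.653 Y95.888 F2291
G1 X116.063 Y98.450 F2291
M5
G0 X0.000 Y0.000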